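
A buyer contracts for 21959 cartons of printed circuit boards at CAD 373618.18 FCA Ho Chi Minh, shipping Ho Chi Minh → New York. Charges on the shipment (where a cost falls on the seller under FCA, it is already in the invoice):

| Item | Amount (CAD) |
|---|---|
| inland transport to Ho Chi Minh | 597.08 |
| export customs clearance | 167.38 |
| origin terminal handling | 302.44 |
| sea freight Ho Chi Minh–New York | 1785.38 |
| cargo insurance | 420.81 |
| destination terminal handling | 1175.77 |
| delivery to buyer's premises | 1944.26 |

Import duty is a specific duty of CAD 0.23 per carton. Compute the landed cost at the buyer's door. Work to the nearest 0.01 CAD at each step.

FCA: the seller delivers export-cleared goods to the carrier; the buyer bears costs from that point.
Already in the invoice (seller's account under FCA): inland to port, export clearance — exclude.
CIF value = FCA price + origin terminal + freight + insurance = 373618.18 + 302.44 + 1785.38 + 420.81 = 376126.81
Import duty = 21959 × 0.23 = 5050.57
Buyer bears: origin terminal 302.44 + freight 1785.38 + insurance 420.81 + destination terminal 1175.77 + delivery 1944.26 + duty 5050.57 = 10679.23
Landed cost = invoice 373618.18 + 10679.23 = 384297.41

Total landed cost: CAD 384297.41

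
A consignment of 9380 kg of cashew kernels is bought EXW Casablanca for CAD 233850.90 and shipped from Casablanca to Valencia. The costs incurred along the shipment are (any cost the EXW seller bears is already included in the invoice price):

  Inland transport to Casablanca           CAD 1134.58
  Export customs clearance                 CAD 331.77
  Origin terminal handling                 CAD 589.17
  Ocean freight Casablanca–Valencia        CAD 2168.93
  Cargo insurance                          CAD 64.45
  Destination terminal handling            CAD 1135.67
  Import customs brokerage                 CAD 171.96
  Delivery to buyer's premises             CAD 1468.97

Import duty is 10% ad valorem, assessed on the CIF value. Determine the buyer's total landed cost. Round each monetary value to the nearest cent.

EXW: the seller makes goods available at their premises; the buyer bears all onward costs.
CIF value = EXW price + inland to port + export clearance + origin terminal + freight + insurance = 233850.90 + 1134.58 + 331.77 + 589.17 + 2168.93 + 64.45 = 238139.80
Import duty = 238139.80 × 10% = 23813.98
Buyer bears: inland to port 1134.58 + export clearance 331.77 + origin terminal 589.17 + freight 2168.93 + insurance 64.45 + destination terminal 1135.67 + brokerage 171.96 + delivery 1468.97 + duty 23813.98 = 30879.48
Landed cost = invoice 233850.90 + 30879.48 = 264730.38

Total landed cost: CAD 264730.38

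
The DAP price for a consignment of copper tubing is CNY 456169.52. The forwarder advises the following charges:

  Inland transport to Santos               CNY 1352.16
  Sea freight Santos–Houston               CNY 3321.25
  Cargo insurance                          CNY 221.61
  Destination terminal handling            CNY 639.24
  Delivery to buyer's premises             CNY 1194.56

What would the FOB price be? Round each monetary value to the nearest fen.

Not relevant to the conversion: inland to port — on the seller under both DAP and FOB; already in the DAP price and stays in the FOB price.
From DAP to FOB, the seller no longer bears: freight, insurance, destination terminal, delivery.
FOB price = 456169.52 − 3321.25 − 221.61 − 639.24 − 1194.56 = 450792.86

FOB price: CNY 450792.86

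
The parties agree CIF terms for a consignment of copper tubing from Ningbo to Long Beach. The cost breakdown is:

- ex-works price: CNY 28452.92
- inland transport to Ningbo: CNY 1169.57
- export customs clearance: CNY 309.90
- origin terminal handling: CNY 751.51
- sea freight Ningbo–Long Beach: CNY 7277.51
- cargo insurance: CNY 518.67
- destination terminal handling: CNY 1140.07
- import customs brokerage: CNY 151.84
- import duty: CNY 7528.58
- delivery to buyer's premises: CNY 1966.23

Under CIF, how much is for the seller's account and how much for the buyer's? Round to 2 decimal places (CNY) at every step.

CIF: the seller pays costs through ocean freight and marine insurance to the destination port.
Seller's account: goods 28452.92 + inland to port 1169.57 + export clearance 309.90 + origin terminal 751.51 + freight 7277.51 + insurance 518.67 = 38480.08
Buyer's account: destination terminal 1140.07 + brokerage 151.84 + duty 7528.58 + delivery 1966.23 = 10786.72

Seller: CNY 38480.08; buyer: CNY 10786.72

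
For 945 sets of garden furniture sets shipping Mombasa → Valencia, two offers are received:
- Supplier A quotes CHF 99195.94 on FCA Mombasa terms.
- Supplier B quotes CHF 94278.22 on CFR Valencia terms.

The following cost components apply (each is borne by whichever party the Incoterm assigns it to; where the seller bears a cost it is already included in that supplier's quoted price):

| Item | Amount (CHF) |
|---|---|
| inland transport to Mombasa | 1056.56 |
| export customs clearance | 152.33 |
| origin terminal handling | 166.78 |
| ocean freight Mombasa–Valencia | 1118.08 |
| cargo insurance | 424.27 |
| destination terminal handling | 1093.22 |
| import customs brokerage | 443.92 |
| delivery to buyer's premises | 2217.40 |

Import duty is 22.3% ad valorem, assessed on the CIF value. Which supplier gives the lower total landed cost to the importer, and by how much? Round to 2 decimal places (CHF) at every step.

Supplier A (FCA):
CIF value = FCA price + origin terminal + freight + insurance = 99195.94 + 166.78 + 1118.08 + 424.27 = 100905.07
Import duty = 100905.07 × 22.3% = 22501.83
Buyer bears (A): 166.78 + 1118.08 + 424.27 + 1093.22 + 443.92 + 2217.40 = 5463.67
Landed cost (A) = invoice 99195.94 + 5463.67 + duty 22501.83 = 127161.44
Supplier B (CFR):
CIF value = CFR price + insurance = 94278.22 + 424.27 = 94702.49
Import duty = 94702.49 × 22.3% = 21118.66
Buyer bears (B): 424.27 + 1093.22 + 443.92 + 2217.40 = 4178.81
Landed cost (B) = invoice 94278.22 + 4178.81 + duty 21118.66 = 119575.69
Difference = |127161.44 − 119575.69| = 7585.75

Supplier B is cheaper by CHF 7585.75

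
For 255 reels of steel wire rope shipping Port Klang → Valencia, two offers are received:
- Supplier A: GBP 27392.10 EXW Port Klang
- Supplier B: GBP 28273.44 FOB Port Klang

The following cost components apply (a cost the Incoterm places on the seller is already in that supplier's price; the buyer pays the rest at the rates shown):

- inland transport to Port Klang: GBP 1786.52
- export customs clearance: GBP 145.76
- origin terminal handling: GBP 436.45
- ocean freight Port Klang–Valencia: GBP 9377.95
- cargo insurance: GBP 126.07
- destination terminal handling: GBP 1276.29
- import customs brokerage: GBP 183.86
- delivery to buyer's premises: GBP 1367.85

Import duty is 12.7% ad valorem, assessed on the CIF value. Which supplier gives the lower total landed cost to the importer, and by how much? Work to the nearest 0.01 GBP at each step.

Supplier B is cheaper by GBP 1676.29

Supplier A (EXW):
CIF value = EXW price + inland to port + export clearance + origin terminal + freight + insurance = 27392.10 + 1786.52 + 145.76 + 436.45 + 9377.95 + 126.07 = 39264.85
Import duty = 39264.85 × 12.7% = 4986.64
Buyer bears (A): 1786.52 + 145.76 + 436.45 + 9377.95 + 126.07 + 1276.29 + 183.86 + 1367.85 = 14700.75
Landed cost (A) = invoice 27392.10 + 14700.75 + duty 4986.64 = 47079.49
Supplier B (FOB):
CIF value = FOB price + freight + insurance = 28273.44 + 9377.95 + 126.07 = 37777.46
Import duty = 37777.46 × 12.7% = 4797.74
Buyer bears (B): 9377.95 + 126.07 + 1276.29 + 183.86 + 1367.85 = 12332.02
Landed cost (B) = invoice 28273.44 + 12332.02 + duty 4797.74 = 45403.20
Difference = |47079.49 − 45403.20| = 1676.29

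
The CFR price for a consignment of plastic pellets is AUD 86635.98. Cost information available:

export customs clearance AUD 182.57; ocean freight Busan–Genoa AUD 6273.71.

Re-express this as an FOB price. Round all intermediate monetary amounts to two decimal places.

Not relevant to the conversion: export clearance — on the seller under both CFR and FOB; already in the CFR price and stays in the FOB price.
From CFR to FOB, the seller no longer bears: freight.
FOB price = 86635.98 − 6273.71 = 80362.27

FOB price: AUD 80362.27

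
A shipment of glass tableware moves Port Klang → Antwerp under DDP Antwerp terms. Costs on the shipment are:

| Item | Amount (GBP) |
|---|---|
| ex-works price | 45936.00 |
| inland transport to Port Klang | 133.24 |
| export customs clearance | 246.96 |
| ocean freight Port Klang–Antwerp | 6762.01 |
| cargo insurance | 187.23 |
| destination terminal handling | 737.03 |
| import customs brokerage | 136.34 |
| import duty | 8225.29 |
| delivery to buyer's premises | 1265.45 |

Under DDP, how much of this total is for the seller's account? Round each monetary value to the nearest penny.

Seller's account: GBP 63629.55

DDP: the seller bears all costs including import duty.
Seller's account: goods 45936.00 + inland to port 133.24 + export clearance 246.96 + freight 6762.01 + insurance 187.23 + destination terminal 737.03 + brokerage 136.34 + duty 8225.29 + delivery 1265.45 = 63629.55
Buyer's account: 0.00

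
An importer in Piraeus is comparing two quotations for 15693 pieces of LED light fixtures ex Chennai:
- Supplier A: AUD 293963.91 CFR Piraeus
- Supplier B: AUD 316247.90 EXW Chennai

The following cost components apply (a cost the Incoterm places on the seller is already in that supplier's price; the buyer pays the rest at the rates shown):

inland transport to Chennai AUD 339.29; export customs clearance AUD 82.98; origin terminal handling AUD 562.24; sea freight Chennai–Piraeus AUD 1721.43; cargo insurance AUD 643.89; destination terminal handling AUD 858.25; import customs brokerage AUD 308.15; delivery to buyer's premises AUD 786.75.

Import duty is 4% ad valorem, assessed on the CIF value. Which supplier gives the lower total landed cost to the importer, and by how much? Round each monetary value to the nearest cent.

Supplier A is cheaper by AUD 25989.53

Supplier A (CFR):
CIF value = CFR price + insurance = 293963.91 + 643.89 = 294607.80
Import duty = 294607.80 × 4% = 11784.31
Buyer bears (A): 643.89 + 858.25 + 308.15 + 786.75 = 2597.04
Landed cost (A) = invoice 293963.91 + 2597.04 + duty 11784.31 = 308345.26
Supplier B (EXW):
CIF value = EXW price + inland to port + export clearance + origin terminal + freight + insurance = 316247.90 + 339.29 + 82.98 + 562.24 + 1721.43 + 643.89 = 319597.73
Import duty = 319597.73 × 4% = 12783.91
Buyer bears (B): 339.29 + 82.98 + 562.24 + 1721.43 + 643.89 + 858.25 + 308.15 + 786.75 = 5302.98
Landed cost (B) = invoice 316247.90 + 5302.98 + duty 12783.91 = 334334.79
Difference = |308345.26 − 334334.79| = 25989.53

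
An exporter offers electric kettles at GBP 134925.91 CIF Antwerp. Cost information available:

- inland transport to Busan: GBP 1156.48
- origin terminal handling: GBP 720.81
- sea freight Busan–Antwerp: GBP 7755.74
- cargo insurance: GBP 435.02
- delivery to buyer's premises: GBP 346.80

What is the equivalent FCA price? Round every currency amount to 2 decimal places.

Not relevant to the conversion: inland to port — on the seller under both CIF and FCA; already in the CIF price and stays in the FCA price. delivery — on the buyer under both terms; not part of either seller's price.
From CIF to FCA, the seller no longer bears: origin terminal, freight, insurance.
FCA price = 134925.91 − 720.81 − 7755.74 − 435.02 = 126014.34

FCA price: GBP 126014.34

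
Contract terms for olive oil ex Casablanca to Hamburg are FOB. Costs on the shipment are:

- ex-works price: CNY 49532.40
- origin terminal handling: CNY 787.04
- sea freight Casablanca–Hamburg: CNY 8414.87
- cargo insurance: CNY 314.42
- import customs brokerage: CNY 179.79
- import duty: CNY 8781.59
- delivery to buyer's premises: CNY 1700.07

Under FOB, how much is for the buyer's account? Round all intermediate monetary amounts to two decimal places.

Buyer's account: CNY 19390.74

FOB: the seller bears costs until goods are on board at the origin port; the buyer bears freight, insurance and all costs thereafter.
Seller's account: goods 49532.40 + origin terminal 787.04 = 50319.44
Buyer's account: freight 8414.87 + insurance 314.42 + brokerage 179.79 + duty 8781.59 + delivery 1700.07 = 19390.74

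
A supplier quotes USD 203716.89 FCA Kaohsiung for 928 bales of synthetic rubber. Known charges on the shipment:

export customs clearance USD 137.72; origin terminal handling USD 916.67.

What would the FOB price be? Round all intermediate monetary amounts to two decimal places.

FOB price: USD 204633.56

Not relevant to the conversion: export clearance — on the seller under both FCA and FOB; already in the FCA price and stays in the FOB price.
From FCA to FOB, the seller additionally bears: origin terminal.
FOB price = 203716.89 + 916.67 = 204633.56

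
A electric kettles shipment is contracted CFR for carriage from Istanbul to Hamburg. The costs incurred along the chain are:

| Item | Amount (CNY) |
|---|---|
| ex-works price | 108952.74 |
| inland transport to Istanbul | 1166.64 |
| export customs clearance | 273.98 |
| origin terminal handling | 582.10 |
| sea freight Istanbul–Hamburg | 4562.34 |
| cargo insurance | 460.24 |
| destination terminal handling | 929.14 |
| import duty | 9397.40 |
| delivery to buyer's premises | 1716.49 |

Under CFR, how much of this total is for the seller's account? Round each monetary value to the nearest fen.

Seller's account: CNY 115537.80

CFR: the seller pays costs through ocean freight to the destination port, but not insurance.
Seller's account: goods 108952.74 + inland to port 1166.64 + export clearance 273.98 + origin terminal 582.10 + freight 4562.34 = 115537.80
Buyer's account: insurance 460.24 + destination terminal 929.14 + duty 9397.40 + delivery 1716.49 = 12503.27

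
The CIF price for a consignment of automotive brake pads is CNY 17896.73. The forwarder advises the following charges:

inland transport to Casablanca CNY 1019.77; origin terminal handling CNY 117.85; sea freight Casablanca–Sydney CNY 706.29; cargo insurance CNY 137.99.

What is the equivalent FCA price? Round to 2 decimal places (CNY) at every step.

FCA price: CNY 16934.60

Not relevant to the conversion: inland to port — on the seller under both CIF and FCA; already in the CIF price and stays in the FCA price.
From CIF to FCA, the seller no longer bears: origin terminal, freight, insurance.
FCA price = 17896.73 − 117.85 − 706.29 − 137.99 = 16934.60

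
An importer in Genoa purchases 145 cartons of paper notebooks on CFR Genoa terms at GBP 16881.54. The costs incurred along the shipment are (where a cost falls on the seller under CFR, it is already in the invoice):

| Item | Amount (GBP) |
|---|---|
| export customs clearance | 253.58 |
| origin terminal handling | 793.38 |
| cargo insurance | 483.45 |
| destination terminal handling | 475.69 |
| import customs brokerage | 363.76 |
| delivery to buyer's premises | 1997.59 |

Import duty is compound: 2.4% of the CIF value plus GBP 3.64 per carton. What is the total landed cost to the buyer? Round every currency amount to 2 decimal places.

Total landed cost: GBP 21146.59

CFR: the seller pays costs through ocean freight to the destination port, but not insurance.
Already in the invoice (seller's account under CFR): export clearance, origin terminal — exclude.
CIF value = CFR price + insurance = 16881.54 + 483.45 = 17364.99
Ad valorem component: 17364.99 × 2.4% = 416.76
Specific component: 145 × 3.64 = 527.80
Import duty = 416.76 + 527.80 = 944.56
Buyer bears: insurance 483.45 + destination terminal 475.69 + brokerage 363.76 + delivery 1997.59 + duty 944.56 = 4265.05
Landed cost = invoice 16881.54 + 4265.05 = 21146.59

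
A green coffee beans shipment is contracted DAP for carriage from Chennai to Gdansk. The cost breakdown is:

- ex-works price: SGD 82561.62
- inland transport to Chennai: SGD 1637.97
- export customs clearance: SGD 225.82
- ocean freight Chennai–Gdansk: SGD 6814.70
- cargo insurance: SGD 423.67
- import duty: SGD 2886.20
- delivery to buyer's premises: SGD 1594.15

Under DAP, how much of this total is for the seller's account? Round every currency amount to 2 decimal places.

Seller's account: SGD 93257.93

DAP: the seller bears all costs to the named destination except import duty and clearance.
Seller's account: goods 82561.62 + inland to port 1637.97 + export clearance 225.82 + freight 6814.70 + insurance 423.67 + delivery 1594.15 = 93257.93
Buyer's account: duty 2886.20 = 2886.20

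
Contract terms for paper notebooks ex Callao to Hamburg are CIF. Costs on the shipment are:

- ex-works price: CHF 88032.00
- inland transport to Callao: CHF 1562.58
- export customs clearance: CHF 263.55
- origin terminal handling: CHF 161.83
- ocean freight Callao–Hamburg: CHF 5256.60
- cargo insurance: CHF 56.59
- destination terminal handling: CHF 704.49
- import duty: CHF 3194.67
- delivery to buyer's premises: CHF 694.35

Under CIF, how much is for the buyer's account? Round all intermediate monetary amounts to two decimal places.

CIF: the seller pays costs through ocean freight and marine insurance to the destination port.
Seller's account: goods 88032.00 + inland to port 1562.58 + export clearance 263.55 + origin terminal 161.83 + freight 5256.60 + insurance 56.59 = 95333.15
Buyer's account: destination terminal 704.49 + duty 3194.67 + delivery 694.35 = 4593.51

Buyer's account: CHF 4593.51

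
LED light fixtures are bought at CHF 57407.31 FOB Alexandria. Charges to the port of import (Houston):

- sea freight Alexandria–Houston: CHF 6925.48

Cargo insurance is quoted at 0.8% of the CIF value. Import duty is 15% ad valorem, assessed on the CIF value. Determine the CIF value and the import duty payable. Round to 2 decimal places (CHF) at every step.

Let C be the CIF value. C = FOB price + freight + 0.8% × C
C − 0.8% × C = 57407.31 + 6925.48
0.992 × C = 64332.79
C = 64332.79 / 0.992 = 64851.60
Insurance premium = 0.8% × 64851.60 = 518.81
Import duty = 64851.60 × 15% = 9727.74

CIF value: CHF 64851.60; import duty: CHF 9727.74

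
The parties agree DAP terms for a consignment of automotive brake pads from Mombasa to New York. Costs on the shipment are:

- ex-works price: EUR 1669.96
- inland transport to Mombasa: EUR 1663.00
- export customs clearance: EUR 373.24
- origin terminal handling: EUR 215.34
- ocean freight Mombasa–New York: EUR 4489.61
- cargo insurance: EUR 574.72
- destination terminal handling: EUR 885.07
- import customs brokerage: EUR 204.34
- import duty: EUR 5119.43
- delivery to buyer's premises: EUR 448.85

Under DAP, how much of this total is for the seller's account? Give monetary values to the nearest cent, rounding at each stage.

Seller's account: EUR 10319.79

DAP: the seller bears all costs to the named destination except import duty and clearance.
Seller's account: goods 1669.96 + inland to port 1663.00 + export clearance 373.24 + origin terminal 215.34 + freight 4489.61 + insurance 574.72 + destination terminal 885.07 + delivery 448.85 = 10319.79
Buyer's account: brokerage 204.34 + duty 5119.43 = 5323.77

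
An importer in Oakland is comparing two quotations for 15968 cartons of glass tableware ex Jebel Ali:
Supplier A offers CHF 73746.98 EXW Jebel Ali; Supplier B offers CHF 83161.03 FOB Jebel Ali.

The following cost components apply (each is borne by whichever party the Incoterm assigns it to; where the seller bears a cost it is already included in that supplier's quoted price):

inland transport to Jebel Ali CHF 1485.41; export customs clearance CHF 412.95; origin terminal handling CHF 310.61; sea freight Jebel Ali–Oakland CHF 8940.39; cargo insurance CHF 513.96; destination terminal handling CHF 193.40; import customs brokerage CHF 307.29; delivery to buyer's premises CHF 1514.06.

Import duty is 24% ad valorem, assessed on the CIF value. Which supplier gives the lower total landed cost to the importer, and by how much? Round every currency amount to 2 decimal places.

Supplier A is cheaper by CHF 8934.30

Supplier A (EXW):
CIF value = EXW price + inland to port + export clearance + origin terminal + freight + insurance = 73746.98 + 1485.41 + 412.95 + 310.61 + 8940.39 + 513.96 = 85410.30
Import duty = 85410.30 × 24% = 20498.47
Buyer bears (A): 1485.41 + 412.95 + 310.61 + 8940.39 + 513.96 + 193.40 + 307.29 + 1514.06 = 13678.07
Landed cost (A) = invoice 73746.98 + 13678.07 + duty 20498.47 = 107923.52
Supplier B (FOB):
CIF value = FOB price + freight + insurance = 83161.03 + 8940.39 + 513.96 = 92615.38
Import duty = 92615.38 × 24% = 22227.69
Buyer bears (B): 8940.39 + 513.96 + 193.40 + 307.29 + 1514.06 = 11469.10
Landed cost (B) = invoice 83161.03 + 11469.10 + duty 22227.69 = 116857.82
Difference = |107923.52 − 116857.82| = 8934.30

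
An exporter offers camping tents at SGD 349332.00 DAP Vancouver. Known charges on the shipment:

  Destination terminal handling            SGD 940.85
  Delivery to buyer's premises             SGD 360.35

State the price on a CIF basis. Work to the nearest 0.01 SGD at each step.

CIF price: SGD 348030.80

From DAP to CIF, the seller no longer bears: destination terminal, delivery.
CIF price = 349332.00 − 940.85 − 360.35 = 348030.80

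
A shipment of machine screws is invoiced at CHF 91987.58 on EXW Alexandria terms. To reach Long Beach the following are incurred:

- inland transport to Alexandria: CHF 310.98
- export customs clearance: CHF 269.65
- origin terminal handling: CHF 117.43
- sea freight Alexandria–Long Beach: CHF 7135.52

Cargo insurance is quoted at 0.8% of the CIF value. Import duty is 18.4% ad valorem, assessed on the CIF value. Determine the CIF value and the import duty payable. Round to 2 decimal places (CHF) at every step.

Let C be the CIF value. C = EXW price + pre-shipment costs + freight + 0.8% × C
C − 0.8% × C = 91987.58 + 310.98 + 269.65 + 117.43 + 7135.52
0.992 × C = 99821.16
C = 99821.16 / 0.992 = 100626.17
Insurance premium = 0.8% × 100626.17 = 805.01
Import duty = 100626.17 × 18.4% = 18515.22

CIF value: CHF 100626.17; import duty: CHF 18515.22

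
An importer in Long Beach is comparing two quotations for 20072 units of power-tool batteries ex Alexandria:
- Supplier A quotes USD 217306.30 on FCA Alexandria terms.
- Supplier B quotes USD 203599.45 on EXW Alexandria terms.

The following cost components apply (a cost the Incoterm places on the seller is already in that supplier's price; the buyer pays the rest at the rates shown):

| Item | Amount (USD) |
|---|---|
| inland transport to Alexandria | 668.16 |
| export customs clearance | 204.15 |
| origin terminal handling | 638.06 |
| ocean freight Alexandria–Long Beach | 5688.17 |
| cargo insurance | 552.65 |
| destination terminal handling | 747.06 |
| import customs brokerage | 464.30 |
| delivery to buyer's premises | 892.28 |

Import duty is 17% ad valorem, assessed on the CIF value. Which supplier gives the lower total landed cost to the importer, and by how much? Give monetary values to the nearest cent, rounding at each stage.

Supplier B is cheaper by USD 15016.41

Supplier A (FCA):
CIF value = FCA price + origin terminal + freight + insurance = 217306.30 + 638.06 + 5688.17 + 552.65 = 224185.18
Import duty = 224185.18 × 17% = 38111.48
Buyer bears (A): 638.06 + 5688.17 + 552.65 + 747.06 + 464.30 + 892.28 = 8982.52
Landed cost (A) = invoice 217306.30 + 8982.52 + duty 38111.48 = 264400.30
Supplier B (EXW):
CIF value = EXW price + inland to port + export clearance + origin terminal + freight + insurance = 203599.45 + 668.16 + 204.15 + 638.06 + 5688.17 + 552.65 = 211350.64
Import duty = 211350.64 × 17% = 35929.61
Buyer bears (B): 668.16 + 204.15 + 638.06 + 5688.17 + 552.65 + 747.06 + 464.30 + 892.28 = 9854.83
Landed cost (B) = invoice 203599.45 + 9854.83 + duty 35929.61 = 249383.89
Difference = |264400.30 − 249383.89| = 15016.41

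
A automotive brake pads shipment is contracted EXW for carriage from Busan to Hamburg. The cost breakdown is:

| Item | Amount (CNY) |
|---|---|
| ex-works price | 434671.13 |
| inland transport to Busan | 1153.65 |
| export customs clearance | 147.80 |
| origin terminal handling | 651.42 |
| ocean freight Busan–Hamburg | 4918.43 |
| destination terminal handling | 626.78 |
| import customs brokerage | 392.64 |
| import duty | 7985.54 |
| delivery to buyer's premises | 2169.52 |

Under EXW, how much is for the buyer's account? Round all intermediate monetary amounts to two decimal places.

EXW: the seller makes goods available at their premises; the buyer bears all onward costs.
Seller's account: goods 434671.13 = 434671.13
Buyer's account: inland to port 1153.65 + export clearance 147.80 + origin terminal 651.42 + freight 4918.43 + destination terminal 626.78 + brokerage 392.64 + duty 7985.54 + delivery 2169.52 = 18045.78

Buyer's account: CNY 18045.78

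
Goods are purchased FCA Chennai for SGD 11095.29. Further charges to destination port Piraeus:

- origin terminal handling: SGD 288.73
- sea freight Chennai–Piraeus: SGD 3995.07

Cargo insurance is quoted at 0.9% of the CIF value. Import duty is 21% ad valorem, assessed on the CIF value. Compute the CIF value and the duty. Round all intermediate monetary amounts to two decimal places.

CIF value: SGD 15518.76; import duty: SGD 3258.94

Let C be the CIF value. C = FCA price + pre-shipment costs + freight + 0.9% × C
C − 0.9% × C = 11095.29 + 288.73 + 3995.07
0.991 × C = 15379.09
C = 15379.09 / 0.991 = 15518.76
Insurance premium = 0.9% × 15518.76 = 139.67
Import duty = 15518.76 × 21% = 3258.94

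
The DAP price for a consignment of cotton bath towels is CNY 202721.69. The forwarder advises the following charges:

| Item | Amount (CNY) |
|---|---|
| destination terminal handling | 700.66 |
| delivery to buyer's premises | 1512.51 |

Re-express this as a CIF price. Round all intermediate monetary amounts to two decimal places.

CIF price: CNY 200508.52

From DAP to CIF, the seller no longer bears: destination terminal, delivery.
CIF price = 202721.69 − 700.66 − 1512.51 = 200508.52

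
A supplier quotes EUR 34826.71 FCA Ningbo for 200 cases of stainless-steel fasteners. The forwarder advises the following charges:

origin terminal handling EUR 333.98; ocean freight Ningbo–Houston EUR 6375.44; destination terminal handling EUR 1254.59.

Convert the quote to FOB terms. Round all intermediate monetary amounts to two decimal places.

Not relevant to the conversion: destination terminal, freight — on the buyer under both terms; not part of either seller's price.
From FCA to FOB, the seller additionally bears: origin terminal.
FOB price = 34826.71 + 333.98 = 35160.69

FOB price: EUR 35160.69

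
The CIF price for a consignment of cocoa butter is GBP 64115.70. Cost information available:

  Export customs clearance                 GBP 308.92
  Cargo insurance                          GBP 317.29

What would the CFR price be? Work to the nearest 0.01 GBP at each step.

CFR price: GBP 63798.41

Not relevant to the conversion: export clearance — on the seller under both CIF and CFR; already in the CIF price and stays in the CFR price.
From CIF to CFR, the seller no longer bears: insurance.
CFR price = 64115.70 − 317.29 = 63798.41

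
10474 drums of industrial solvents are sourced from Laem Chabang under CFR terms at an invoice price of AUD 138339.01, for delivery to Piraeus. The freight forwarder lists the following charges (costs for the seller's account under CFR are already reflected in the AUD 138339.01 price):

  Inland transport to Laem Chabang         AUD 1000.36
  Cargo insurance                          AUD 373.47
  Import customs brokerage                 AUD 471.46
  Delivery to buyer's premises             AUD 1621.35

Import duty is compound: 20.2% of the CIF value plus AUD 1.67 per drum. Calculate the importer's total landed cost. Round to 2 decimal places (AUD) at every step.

CFR: the seller pays costs through ocean freight to the destination port, but not insurance.
Already in the invoice (seller's account under CFR): inland to port — exclude.
CIF value = CFR price + insurance = 138339.01 + 373.47 = 138712.48
Ad valorem component: 138712.48 × 20.2% = 28019.92
Specific component: 10474 × 1.67 = 17491.58
Import duty = 28019.92 + 17491.58 = 45511.50
Buyer bears: insurance 373.47 + brokerage 471.46 + delivery 1621.35 + duty 45511.50 = 47977.78
Landed cost = invoice 138339.01 + 47977.78 = 186316.79

Total landed cost: AUD 186316.79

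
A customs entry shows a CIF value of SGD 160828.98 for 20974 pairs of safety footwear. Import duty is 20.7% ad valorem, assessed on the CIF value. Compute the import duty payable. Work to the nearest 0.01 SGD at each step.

Import duty = 160828.98 × 20.7% = 33291.60

Import duty: SGD 33291.60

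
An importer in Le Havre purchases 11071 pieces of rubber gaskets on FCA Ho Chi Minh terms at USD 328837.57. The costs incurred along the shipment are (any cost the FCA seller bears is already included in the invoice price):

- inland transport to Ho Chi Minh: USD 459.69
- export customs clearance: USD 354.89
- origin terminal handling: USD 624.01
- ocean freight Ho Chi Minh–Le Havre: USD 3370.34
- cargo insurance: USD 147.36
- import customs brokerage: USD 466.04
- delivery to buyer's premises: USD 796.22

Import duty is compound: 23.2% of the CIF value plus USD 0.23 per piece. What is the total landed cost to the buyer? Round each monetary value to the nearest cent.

FCA: the seller delivers export-cleared goods to the carrier; the buyer bears costs from that point.
Already in the invoice (seller's account under FCA): inland to port, export clearance — exclude.
CIF value = FCA price + origin terminal + freight + insurance = 328837.57 + 624.01 + 3370.34 + 147.36 = 332979.28
Ad valorem component: 332979.28 × 23.2% = 77251.19
Specific component: 11071 × 0.23 = 2546.33
Import duty = 77251.19 + 2546.33 = 79797.52
Buyer bears: origin terminal 624.01 + freight 3370.34 + insurance 147.36 + brokerage 466.04 + delivery 796.22 + duty 79797.52 = 85201.49
Landed cost = invoice 328837.57 + 85201.49 = 414039.06

Total landed cost: USD 414039.06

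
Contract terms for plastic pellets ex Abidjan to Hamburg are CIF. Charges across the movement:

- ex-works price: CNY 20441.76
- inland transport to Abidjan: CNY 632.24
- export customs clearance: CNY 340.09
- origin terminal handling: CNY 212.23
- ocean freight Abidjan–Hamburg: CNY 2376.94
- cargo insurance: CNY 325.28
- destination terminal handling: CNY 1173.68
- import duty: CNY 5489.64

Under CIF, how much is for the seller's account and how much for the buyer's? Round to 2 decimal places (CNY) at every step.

CIF: the seller pays costs through ocean freight and marine insurance to the destination port.
Seller's account: goods 20441.76 + inland to port 632.24 + export clearance 340.09 + origin terminal 212.23 + freight 2376.94 + insurance 325.28 = 24328.54
Buyer's account: destination terminal 1173.68 + duty 5489.64 = 6663.32

Seller: CNY 24328.54; buyer: CNY 6663.32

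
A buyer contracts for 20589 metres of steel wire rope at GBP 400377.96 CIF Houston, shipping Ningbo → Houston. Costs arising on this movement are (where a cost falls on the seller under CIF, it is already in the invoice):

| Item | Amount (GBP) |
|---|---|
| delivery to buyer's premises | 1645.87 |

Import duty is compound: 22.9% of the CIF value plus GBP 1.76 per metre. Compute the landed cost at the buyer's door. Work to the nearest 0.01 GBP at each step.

Total landed cost: GBP 529947.02

CIF: the seller pays costs through ocean freight and marine insurance to the destination port.
The CIF price already equals the CIF value: 400377.96
Ad valorem component: 400377.96 × 22.9% = 91686.55
Specific component: 20589 × 1.76 = 36236.64
Import duty = 91686.55 + 36236.64 = 127923.19
Buyer bears: delivery 1645.87 + duty 127923.19 = 129569.06
Landed cost = invoice 400377.96 + 129569.06 = 529947.02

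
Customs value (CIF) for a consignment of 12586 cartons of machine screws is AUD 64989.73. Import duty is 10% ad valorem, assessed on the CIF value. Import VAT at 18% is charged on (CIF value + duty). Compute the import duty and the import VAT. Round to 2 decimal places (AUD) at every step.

Import duty: AUD 6498.97; import VAT: AUD 12867.97

Import duty = 64989.73 × 10% = 6498.97
VAT base = CIF + duty = 64989.73 + 6498.97 = 71488.70
Import VAT = 71488.70 × 18% = 12867.97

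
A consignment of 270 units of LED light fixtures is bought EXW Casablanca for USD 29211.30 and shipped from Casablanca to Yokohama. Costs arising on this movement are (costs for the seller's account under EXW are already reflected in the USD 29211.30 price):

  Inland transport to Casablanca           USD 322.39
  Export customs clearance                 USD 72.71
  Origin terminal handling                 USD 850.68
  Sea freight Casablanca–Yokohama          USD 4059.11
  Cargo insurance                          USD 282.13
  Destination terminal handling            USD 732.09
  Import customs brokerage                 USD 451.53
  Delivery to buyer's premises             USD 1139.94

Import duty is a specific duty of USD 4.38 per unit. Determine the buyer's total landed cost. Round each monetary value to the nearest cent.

Total landed cost: USD 38304.48

EXW: the seller makes goods available at their premises; the buyer bears all onward costs.
CIF value = EXW price + inland to port + export clearance + origin terminal + freight + insurance = 29211.30 + 322.39 + 72.71 + 850.68 + 4059.11 + 282.13 = 34798.32
Import duty = 270 × 4.38 = 1182.60
Buyer bears: inland to port 322.39 + export clearance 72.71 + origin terminal 850.68 + freight 4059.11 + insurance 282.13 + destination terminal 732.09 + brokerage 451.53 + delivery 1139.94 + duty 1182.60 = 9093.18
Landed cost = invoice 29211.30 + 9093.18 = 38304.48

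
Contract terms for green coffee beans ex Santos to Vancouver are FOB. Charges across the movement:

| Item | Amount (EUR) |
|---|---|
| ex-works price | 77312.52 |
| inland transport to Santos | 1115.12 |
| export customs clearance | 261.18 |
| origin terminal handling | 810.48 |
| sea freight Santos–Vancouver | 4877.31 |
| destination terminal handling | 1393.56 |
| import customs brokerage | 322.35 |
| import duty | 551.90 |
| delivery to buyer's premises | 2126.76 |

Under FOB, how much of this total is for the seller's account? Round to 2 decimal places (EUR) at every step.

FOB: the seller bears costs until goods are on board at the origin port; the buyer bears freight, insurance and all costs thereafter.
Seller's account: goods 77312.52 + inland to port 1115.12 + export clearance 261.18 + origin terminal 810.48 = 79499.30
Buyer's account: freight 4877.31 + destination terminal 1393.56 + brokerage 322.35 + duty 551.90 + delivery 2126.76 = 9271.88

Seller's account: EUR 79499.30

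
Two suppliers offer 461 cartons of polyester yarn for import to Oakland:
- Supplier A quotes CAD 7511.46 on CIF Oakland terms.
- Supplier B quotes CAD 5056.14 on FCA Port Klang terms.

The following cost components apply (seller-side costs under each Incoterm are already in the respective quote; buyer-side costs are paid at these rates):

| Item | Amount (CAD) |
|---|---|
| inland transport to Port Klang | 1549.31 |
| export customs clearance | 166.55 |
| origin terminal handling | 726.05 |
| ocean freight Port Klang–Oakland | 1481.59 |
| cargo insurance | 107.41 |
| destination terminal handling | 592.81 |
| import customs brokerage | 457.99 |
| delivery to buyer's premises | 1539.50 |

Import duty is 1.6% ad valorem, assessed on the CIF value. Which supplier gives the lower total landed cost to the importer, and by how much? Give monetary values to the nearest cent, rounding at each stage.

Supplier A (CIF):
The CIF price already equals the CIF value: 7511.46
Import duty = 7511.46 × 1.6% = 120.18
Buyer bears (A): 592.81 + 457.99 + 1539.50 = 2590.30
Landed cost (A) = invoice 7511.46 + 2590.30 + duty 120.18 = 10221.94
Supplier B (FCA):
CIF value = FCA price + origin terminal + freight + insurance = 5056.14 + 726.05 + 1481.59 + 107.41 = 7371.19
Import duty = 7371.19 × 1.6% = 117.94
Buyer bears (B): 726.05 + 1481.59 + 107.41 + 592.81 + 457.99 + 1539.50 = 4905.35
Landed cost (B) = invoice 5056.14 + 4905.35 + duty 117.94 = 10079.43
Difference = |10221.94 − 10079.43| = 142.51

Supplier B is cheaper by CAD 142.51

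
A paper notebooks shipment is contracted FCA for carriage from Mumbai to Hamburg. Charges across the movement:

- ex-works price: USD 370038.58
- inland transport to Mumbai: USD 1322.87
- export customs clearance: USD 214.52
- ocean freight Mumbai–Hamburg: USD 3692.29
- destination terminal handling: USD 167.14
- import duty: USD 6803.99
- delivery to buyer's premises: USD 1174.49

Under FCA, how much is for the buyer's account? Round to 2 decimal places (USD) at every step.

FCA: the seller delivers export-cleared goods to the carrier; the buyer bears costs from that point.
Seller's account: goods 370038.58 + inland to port 1322.87 + export clearance 214.52 = 371575.97
Buyer's account: freight 3692.29 + destination terminal 167.14 + duty 6803.99 + delivery 1174.49 = 11837.91

Buyer's account: USD 11837.91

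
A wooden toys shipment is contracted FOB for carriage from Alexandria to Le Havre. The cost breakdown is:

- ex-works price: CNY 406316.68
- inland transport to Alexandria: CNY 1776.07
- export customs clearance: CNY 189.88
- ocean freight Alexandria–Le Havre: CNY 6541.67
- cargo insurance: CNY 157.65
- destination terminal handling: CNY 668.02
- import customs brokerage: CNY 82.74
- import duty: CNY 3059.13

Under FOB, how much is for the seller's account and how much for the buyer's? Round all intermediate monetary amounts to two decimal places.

FOB: the seller bears costs until goods are on board at the origin port; the buyer bears freight, insurance and all costs thereafter.
Seller's account: goods 406316.68 + inland to port 1776.07 + export clearance 189.88 = 408282.63
Buyer's account: freight 6541.67 + insurance 157.65 + destination terminal 668.02 + brokerage 82.74 + duty 3059.13 = 10509.21

Seller: CNY 408282.63; buyer: CNY 10509.21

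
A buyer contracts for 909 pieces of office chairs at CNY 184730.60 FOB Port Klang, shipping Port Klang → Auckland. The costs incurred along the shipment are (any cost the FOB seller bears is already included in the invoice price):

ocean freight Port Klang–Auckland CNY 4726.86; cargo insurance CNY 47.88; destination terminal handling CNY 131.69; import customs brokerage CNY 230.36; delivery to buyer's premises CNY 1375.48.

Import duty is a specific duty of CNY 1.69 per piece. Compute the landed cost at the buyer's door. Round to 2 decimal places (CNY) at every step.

FOB: the seller bears costs until goods are on board at the origin port; the buyer bears freight, insurance and all costs thereafter.
CIF value = FOB price + freight + insurance = 184730.60 + 4726.86 + 47.88 = 189505.34
Import duty = 909 × 1.69 = 1536.21
Buyer bears: freight 4726.86 + insurance 47.88 + destination terminal 131.69 + brokerage 230.36 + delivery 1375.48 + duty 1536.21 = 8048.48
Landed cost = invoice 184730.60 + 8048.48 = 192779.08

Total landed cost: CNY 192779.08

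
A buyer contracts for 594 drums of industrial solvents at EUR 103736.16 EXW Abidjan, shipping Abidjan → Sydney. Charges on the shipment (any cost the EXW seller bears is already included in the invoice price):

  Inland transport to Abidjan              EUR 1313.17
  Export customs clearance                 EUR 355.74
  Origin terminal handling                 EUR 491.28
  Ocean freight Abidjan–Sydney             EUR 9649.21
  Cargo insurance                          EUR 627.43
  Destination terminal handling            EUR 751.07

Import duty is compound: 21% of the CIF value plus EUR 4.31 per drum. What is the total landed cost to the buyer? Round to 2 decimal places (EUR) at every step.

Total landed cost: EUR 143880.53

EXW: the seller makes goods available at their premises; the buyer bears all onward costs.
CIF value = EXW price + inland to port + export clearance + origin terminal + freight + insurance = 103736.16 + 1313.17 + 355.74 + 491.28 + 9649.21 + 627.43 = 116172.99
Ad valorem component: 116172.99 × 21% = 24396.33
Specific component: 594 × 4.31 = 2560.14
Import duty = 24396.33 + 2560.14 = 26956.47
Buyer bears: inland to port 1313.17 + export clearance 355.74 + origin terminal 491.28 + freight 9649.21 + insurance 627.43 + destination terminal 751.07 + duty 26956.47 = 40144.37
Landed cost = invoice 103736.16 + 40144.37 = 143880.53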